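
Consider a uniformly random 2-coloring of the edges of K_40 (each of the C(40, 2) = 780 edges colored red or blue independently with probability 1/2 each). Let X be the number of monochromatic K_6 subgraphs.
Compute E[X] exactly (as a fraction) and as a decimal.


Let X = Σ_S X_S over the C(40, 6) = 3838380 subsets S of size 6, where X_S = 1 if the K_6 on S is monochromatic.
For a fixed S, the K_6 on S has C(6, 2) = 15 edges. P[all 15 edges red] = (1/2)^15, and likewise for blue, so P[monochromatic] = 2·(1/2)^15 = 2^{1 − 15} = 1/16384.
By linearity: E[X] = C(40, 6) · 2^{1 − 15} = 3838380 · 1/16384 = 959595/4096.
Numerically: E[X] ≈ 234.27612.

E[X] = C(40,6)·2^(1−C(6,2)) = 959595/4096 ≈ 234.27612.


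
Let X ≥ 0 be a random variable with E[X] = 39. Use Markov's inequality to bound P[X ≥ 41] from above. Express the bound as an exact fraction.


μ = E[X] = 39, a = 41.
Markov: P[X ≥ 41] ≤ μ/a = (39)/41 = 39/41.
Numerically: ≈ 0.951220.
(Since a = 41 > μ = 39.000000, the bound 39/41 is < 1 and informative.)

P[X ≥ 41] ≤ 39/41 ≈ 0.951220.


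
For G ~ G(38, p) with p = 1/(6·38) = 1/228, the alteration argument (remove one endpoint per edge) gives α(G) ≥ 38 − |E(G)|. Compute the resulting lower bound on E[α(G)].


E[|E(G)|] = C(38, 2)·p = 703 · (1/228) = 37/12.
E[α(G)] ≥ n − E[|E(G)|] = 38 − 37/12 = 419/12.
Numerically: ≈ 34.916667.
(This is only a lower bound; the true E[α(G)] may be larger.)

E[α(G)] ≥ 419/12 ≈ 34.916667.


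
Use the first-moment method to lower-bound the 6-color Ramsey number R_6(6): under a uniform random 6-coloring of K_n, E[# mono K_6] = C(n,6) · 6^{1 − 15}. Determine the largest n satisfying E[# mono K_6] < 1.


We need C(n, 6) · 6^{1 − 15} < 1, i.e. C(n, 6) < 6^{15 − 1} = 78364164096.
Check values of n near the boundary:
  n = 193: C(193, 6) = 66364016544; 66364016544 < 78364164096? YES
  n = 194: C(194, 6) = 68482017072; 68482017072 < 78364164096? YES
  n = 195: C(195, 6) = 70656049360; 70656049360 < 78364164096? YES
  n = 196: C(196, 6) = 72887293024; 72887293024 < 78364164096? YES
  n = 197: C(197, 6) = 75176946208; 75176946208 < 78364164096? YES
  n = 198: C(198, 6) = 77526225777; 77526225777 < 78364164096? YES
  n = 199: C(199, 6) = 79936367511; 79936367511 < 78364164096? NO
  n = 200: C(200, 6) = 82408626300; 82408626300 < 78364164096? NO
  n = 201: C(201, 6) = 84944276340; 84944276340 < 78364164096? NO
The largest n with C(n, 6) < 78364164096 is n = 198 (where E[X] = 25842075259/26121388032 ≈ 0.989). Hence R_6(6) > 198, i.e. R_6(6) ≥ 199.

Largest n = 198; hence R_6(6) > 198.


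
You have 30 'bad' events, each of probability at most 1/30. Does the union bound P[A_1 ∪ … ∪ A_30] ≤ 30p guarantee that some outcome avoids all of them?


Union bound: P[∪_{i=1}^{30} A_i] ≤ Σ_i P[A_i] ≤ 30·p = 30·(1/30) = 1.
Numerically: 1 ≈ 1.0000000.
Is 1 < 1? NO.
Since the bound 1 is ≥ 1, the union bound is uninformative here; it does NOT by itself certify existence.

30·p = 1 ≈ 1.0000000; existence NOT certified by the union bound.


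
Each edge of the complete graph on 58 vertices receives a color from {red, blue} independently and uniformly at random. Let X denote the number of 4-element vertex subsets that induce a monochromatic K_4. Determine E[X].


Let X = Σ_S X_S over the C(58, 4) = 424270 subsets S of size 4, where X_S = 1 if the K_4 on S is monochromatic.
For a fixed S, the K_4 on S has C(4, 2) = 6 edges. P[all 6 edges red] = (1/2)^6, and likewise for blue, so P[monochromatic] = 2·(1/2)^6 = 2^{1 − 6} = 1/32.
By linearity of expectation: E[X] = C(58, 4) · 2^{1 − 6} = 424270 · 1/32 = 212135/16.
Numerically: E[X] ≈ 13258.438.

E[X] = C(58,4)·2^(1−C(4,2)) = 212135/16 ≈ 13258.438.


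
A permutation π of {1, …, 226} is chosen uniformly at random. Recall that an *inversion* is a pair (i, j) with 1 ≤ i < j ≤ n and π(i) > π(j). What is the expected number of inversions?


Write X = Σ X_I over the C(226, 2) = 25425 pairs i < j, with X_I the indicator of one inversion.
There are 25425 indicators.
For each fixed pair i < j, the values π(i) and π(j) are two distinct elements of {1, …, 226} in uniformly random order; by symmetry P[π(i) > π(j)] = 1/2.
By linearity: E[X] = 25425 · (1/2) = C(226, 2) · (1/2) = 25425/2 = 25425/2 ≈ 12712.500000.

E[X] = 25425/2 = 12712.500000.


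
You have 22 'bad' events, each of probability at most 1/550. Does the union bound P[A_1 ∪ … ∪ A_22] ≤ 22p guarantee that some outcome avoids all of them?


Union bound: P[∪_{i=1}^{22} A_i] ≤ Σ_i P[A_i] ≤ 22·p = 22·(1/550) = 1/25.
Numerically: 1/25 ≈ 0.0400000.
Is 1/25 < 1? YES.
Since P[∪ A_i] ≤ 1/25 < 1, the complement has P[∩ A_i^c] ≥ 1 − 1/25 = 24/25 > 0, so some outcome avoids every A_i.

22·p = 1/25 ≈ 0.0400000; existence CERTIFIED by the union bound.


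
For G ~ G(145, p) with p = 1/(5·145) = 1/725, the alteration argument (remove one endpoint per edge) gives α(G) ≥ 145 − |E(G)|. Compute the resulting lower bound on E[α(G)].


E[|E(G)|] = C(145, 2)·p = 10440 · (1/725) = 72/5.
E[α(G)] ≥ n − E[|E(G)|] = 145 − 72/5 = 653/5.
Numerically: ≈ 130.6000.
(This is only a lower bound; the true E[α(G)] may be larger.)

E[α(G)] ≥ 653/5 ≈ 130.6000.


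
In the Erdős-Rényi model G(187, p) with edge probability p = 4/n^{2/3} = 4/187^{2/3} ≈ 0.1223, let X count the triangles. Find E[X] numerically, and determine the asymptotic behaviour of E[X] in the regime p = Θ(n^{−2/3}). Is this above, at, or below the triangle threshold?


Number of potential triangles: C(187, 3) = 1072445.
Each occurs with probability p³ ≈ (0.1223)³ ≈ 1.830192e-03.
By linearity: E[X] = C(187, 3)·p³ ≈ 1072445 · 1.830192e-03 ≈ 1962.7807.
Since α = 2/3 < 1, p = c/n^{2/3} ≫ 1/n is above the triangle threshold p ~ 1/n. Asymptotically E[X] ~ (c³/6)·n^{3(1−α)} = (4³/6)·n^{1} → ∞; triangles are abundant w.h.p.

E[X] ≈ 1962.7807; in regime p = Θ(1/n^{2/3}) E[X] diverges (above the triangle threshold p ~ 1/n).


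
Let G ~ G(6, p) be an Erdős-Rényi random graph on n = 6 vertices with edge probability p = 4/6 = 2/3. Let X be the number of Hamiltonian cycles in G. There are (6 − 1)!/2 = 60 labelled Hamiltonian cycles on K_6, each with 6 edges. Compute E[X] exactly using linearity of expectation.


K_6 has (6 − 1)!/2 = 60 labelled Hamiltonian cycles.
For each such Hamiltonian cycle H, let X_H = 1 if all 6 edges of H are present in G. Then P[X_H = 1] = p^{6} = (2/3)^{6} = 64/729.
By linearity: E[X] = Σ_H E[X_H] = 60 · p^{6} = 60 · 64/729 = 1280/243.
Numerically: E[X] ≈ 5.2675.

E[X] = 60 · (2/3)^{6} = 1280/243 ≈ 5.2675.


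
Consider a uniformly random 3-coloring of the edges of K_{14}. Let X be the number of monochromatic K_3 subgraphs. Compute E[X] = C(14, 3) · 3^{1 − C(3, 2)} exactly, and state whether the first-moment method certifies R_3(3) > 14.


E[X] = C(14, 3) · 3^{1 − 3} = 364 · 3^{−2} = 364/9.
As a reduced fraction: E[X] = 364/9 ≈ 40.4444.
Is E[X] < 1? NO.
Since E[X] ≥ 1, the first-moment bound is inconclusive at n = 14; it does NOT by itself certify R_3(3) > 14.

E[X] = 364/9 ≈ 40.4444; E[X] ≥ 1; first-moment method inconclusive here.


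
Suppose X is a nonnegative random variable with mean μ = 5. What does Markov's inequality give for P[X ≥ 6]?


μ = E[X] = 5, a = 6.
Markov: P[X ≥ 6] ≤ μ/a = (5)/6 = 5/6.
Numerically: ≈ 0.833.
(Since a = 6 > μ = 5.000, the bound 5/6 is < 1 and informative.)

P[X ≥ 6] ≤ 5/6 ≈ 0.833.


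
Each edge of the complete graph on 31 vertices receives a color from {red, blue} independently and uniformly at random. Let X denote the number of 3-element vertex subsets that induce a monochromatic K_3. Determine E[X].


Let X = Σ_S X_S over the C(31, 3) = 4495 subsets S of size 3, where X_S = 1 if the K_3 on S is monochromatic.
For a fixed S, the K_3 on S has C(3, 2) = 3 edges. P[all 3 edges red] = (1/2)^3, and likewise for blue, so P[monochromatic] = 2·(1/2)^3 = 2^{1 − 3} = 1/4.
By linearity of expectation: E[X] = C(31, 3) · 2^{1 − 3} = 4495 · 1/4 = 4495/4.
Numerically: E[X] ≈ 1123.750.

E[X] = C(31,3)·2^(1−C(3,2)) = 4495/4 ≈ 1123.750.


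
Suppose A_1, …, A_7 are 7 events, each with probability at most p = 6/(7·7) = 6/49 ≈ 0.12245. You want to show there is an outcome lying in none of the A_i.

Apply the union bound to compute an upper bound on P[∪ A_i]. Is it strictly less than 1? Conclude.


Union bound: P[∪_{i=1}^{7} A_i] ≤ Σ_i P[A_i] ≤ 7·p = 7·(6/49) = 6/7.
Numerically: 6/7 ≈ 0.85714.
Is 6/7 < 1? YES.
Since P[∪ A_i] ≤ 6/7 < 1, the complement has P[∩ A_i^c] ≥ 1 − 6/7 = 1/7 > 0, so some outcome avoids every A_i.

7·p = 6/7 ≈ 0.85714; existence CERTIFIED by the union bound.


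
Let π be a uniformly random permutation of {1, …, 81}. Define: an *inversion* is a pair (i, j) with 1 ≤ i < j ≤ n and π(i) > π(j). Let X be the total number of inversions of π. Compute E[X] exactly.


Write X = Σ X_I over the C(81, 2) = 3240 pairs i < j, with X_I the indicator of one inversion.
There are 3240 indicators.
For each fixed pair i < j, the values π(i) and π(j) are two distinct elements of {1, …, 81} in uniformly random order; by symmetry P[π(i) > π(j)] = 1/2.
By linearity: E[X] = 3240 · (1/2) = C(81, 2) · (1/2) = 3240/2 = 1620 ≈ 1620.000.

E[X] = 1620 = 1620.000.


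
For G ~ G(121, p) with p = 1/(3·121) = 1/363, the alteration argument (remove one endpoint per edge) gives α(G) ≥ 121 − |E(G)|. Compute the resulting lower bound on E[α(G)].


E[|E(G)|] = C(121, 2)·p = 7260 · (1/363) = 20.
E[α(G)] ≥ n − E[|E(G)|] = 121 − 20 = 101.
Numerically: ≈ 101.000.
(This is only a lower bound; the true E[α(G)] may be larger.)

E[α(G)] ≥ 101 ≈ 101.000.


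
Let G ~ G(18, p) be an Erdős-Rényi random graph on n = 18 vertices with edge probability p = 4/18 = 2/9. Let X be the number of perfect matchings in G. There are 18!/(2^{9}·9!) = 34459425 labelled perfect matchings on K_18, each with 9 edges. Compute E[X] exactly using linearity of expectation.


K_18 has 18!/(2^{9}·9!) = 34459425 labelled perfect matchings.
For each such perfect matching H, let X_H = 1 if all 9 edges of H are present in G. Then P[X_H = 1] = p^{9} = (2/9)^{9} = 512/387420489.
Summing the indicators: E[X] = Σ_H E[X_H] = 34459425 · p^{9} = 34459425 · 512/387420489 = 217817600/4782969.
Numerically: E[X] ≈ 45.54.

E[X] = 34459425 · (2/9)^{9} = 217817600/4782969 ≈ 45.54.


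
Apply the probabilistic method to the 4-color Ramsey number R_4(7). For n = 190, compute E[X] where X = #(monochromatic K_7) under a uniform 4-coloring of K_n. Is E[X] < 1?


E[X] = C(190, 7) · 4^{1 − 21} = 1585940245560 · 4^{−20} = 1585940245560/1099511627776.
As a reduced fraction: E[X] = 198242530695/137438953472 ≈ 1.442404.
Is E[X] < 1? NO.
Since E[X] ≥ 1, the first-moment bound is inconclusive at n = 190; it does NOT by itself certify R_4(7) > 190.

E[X] = 198242530695/137438953472 ≈ 1.442404; E[X] ≥ 1; first-moment method inconclusive here.


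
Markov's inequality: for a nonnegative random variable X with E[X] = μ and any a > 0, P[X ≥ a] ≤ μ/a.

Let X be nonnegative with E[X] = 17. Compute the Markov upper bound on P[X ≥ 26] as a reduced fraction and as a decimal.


μ = E[X] = 17, a = 26.
Markov: P[X ≥ 26] ≤ μ/a = (17)/26 = 17/26.
Numerically: ≈ 0.6538.
(Since a = 26 > μ = 17.0000, the bound 17/26 is < 1 and informative.)

P[X ≥ 26] ≤ 17/26 ≈ 0.6538.


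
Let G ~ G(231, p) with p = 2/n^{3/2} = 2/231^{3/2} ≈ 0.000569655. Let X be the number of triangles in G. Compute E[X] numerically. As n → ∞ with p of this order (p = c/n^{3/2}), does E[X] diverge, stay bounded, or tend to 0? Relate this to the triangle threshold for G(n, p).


Number of potential triangles: C(231, 3) = 2027795.
Each occurs with probability p³ ≈ (0.000569655)³ ≈ 1.84857075e-10.
By linearity: E[X] = C(231, 3)·p³ ≈ 2027795 · 1.84857075e-10 ≈ 0.000375.
Since α = 3/2 > 1, p = c/n^{3/2} = o(1/n) is below the triangle threshold p ~ 1/n. Asymptotically E[X] ~ (c³/6)·n^{3(1−α)} = (2³/6)·n^{-1.5} → 0, so by Markov's inequality G has no triangles w.h.p.

E[X] ≈ 0.000375; in regime p = Θ(1/n^{3/2}) E[X] tends to 0 (below the triangle threshold p ~ 1/n).


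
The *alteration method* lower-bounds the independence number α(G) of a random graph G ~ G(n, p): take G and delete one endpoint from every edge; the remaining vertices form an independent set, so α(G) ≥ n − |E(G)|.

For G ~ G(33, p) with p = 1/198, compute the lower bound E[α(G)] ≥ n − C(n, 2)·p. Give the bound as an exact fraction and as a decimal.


E[|E(G)|] = C(33, 2)·p = 528 · (1/198) = 8/3.
E[α(G)] ≥ n − E[|E(G)|] = 33 − 8/3 = 91/3.
Numerically: ≈ 30.33333.
(This is only a lower bound; the true E[α(G)] may be larger.)

E[α(G)] ≥ 91/3 ≈ 30.33333.


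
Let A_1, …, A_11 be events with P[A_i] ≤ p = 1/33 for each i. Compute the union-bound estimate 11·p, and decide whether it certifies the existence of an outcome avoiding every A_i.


Union bound: P[∪_{i=1}^{11} A_i] ≤ Σ_i P[A_i] ≤ 11·p = 11·(1/33) = 1/3.
Numerically: 1/3 ≈ 0.333333.
Is 1/3 < 1? YES.
Since P[∪ A_i] ≤ 1/3 < 1, the complement has P[∩ A_i^c] ≥ 1 − 1/3 = 2/3 > 0, so some outcome avoids every A_i.

11·p = 1/3 ≈ 0.333333; existence CERTIFIED by the union bound.


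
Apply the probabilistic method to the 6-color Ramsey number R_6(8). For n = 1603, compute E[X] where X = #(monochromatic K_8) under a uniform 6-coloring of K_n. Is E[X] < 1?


E[X] = C(1603, 8) · 6^{1 − 28} = 1062551202482611197720 · 6^{−27} = 1062551202482611197720/1023490369077469249536.
As a reduced fraction: E[X] = 14757655590036266635/14215144014964850688 ≈ 1.038164.
Is E[X] < 1? NO.
Since E[X] ≥ 1, the first-moment bound is inconclusive at n = 1603; it does NOT by itself certify R_6(8) > 1603.

E[X] = 14757655590036266635/14215144014964850688 ≈ 1.038164; E[X] ≥ 1; first-moment method inconclusive here.


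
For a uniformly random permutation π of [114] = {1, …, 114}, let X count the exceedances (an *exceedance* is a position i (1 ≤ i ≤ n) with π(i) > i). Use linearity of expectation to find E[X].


Write X = Σ_{i=1}^{114} X_i, where X_i = 1_{π(i) > i}.
For each fixed i, π(i) is uniform over {1, …, 114} (marginal of a uniform permutation), so P[π(i) > i] = (n − i)/n. Summing: Σ_{i=1}^{114} (n − i)/n = (0 + 1 + … + 113)/114 = 114(114 − 1)/(2·114) = (114 − 1)/2.
Hence E[X] = Σ_{i=1}^{114} (114 − i)/114 = 113/2 ≈ 56.5000.

E[X] = 113/2 = 56.5000.


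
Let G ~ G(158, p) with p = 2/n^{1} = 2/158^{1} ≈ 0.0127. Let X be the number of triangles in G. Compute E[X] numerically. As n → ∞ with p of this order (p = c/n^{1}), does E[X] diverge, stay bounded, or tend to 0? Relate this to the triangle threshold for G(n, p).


Number of potential triangles: C(158, 3) = 644956.
Each occurs with probability p³ ≈ (0.0127)³ ≈ 2.02824e-06.
By linearity: E[X] = C(158, 3)·p³ ≈ 644956 · 2.02824e-06 ≈ 1.308.
Here α = 1, so p = 2/n is exactly at the triangle threshold p ~ 1/n. Asymptotically E[X] → c³/6 = 2³/6 = 4/3 ≈ 1.333, a bounded constant. In this regime the triangle count is asymptotically Poisson(c³/6).

E[X] ≈ 1.308; in regime p = Θ(1/n^{1}) E[X] stays bounded (at the triangle threshold p ~ 1/n).


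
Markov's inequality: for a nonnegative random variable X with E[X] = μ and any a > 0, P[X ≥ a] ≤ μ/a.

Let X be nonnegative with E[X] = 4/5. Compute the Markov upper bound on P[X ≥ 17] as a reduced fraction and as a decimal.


μ = E[X] = 4/5, a = 17.
Markov: P[X ≥ 17] ≤ μ/a = (4/5)/17 = 4/85.
Numerically: ≈ 0.04706.
(Since a = 17 > μ = 0.80000, the bound 4/85 is < 1 and informative.)

P[X ≥ 17] ≤ 4/85 ≈ 0.04706.


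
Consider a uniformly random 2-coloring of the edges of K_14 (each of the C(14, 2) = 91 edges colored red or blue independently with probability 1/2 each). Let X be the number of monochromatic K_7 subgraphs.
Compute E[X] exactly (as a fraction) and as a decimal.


Let X = Σ_S X_S over the C(14, 7) = 3432 subsets S of size 7, where X_S = 1 if the K_7 on S is monochromatic.
For a fixed S, the K_7 on S has C(7, 2) = 21 edges. P[all 21 edges red] = (1/2)^21, and likewise for blue, so P[monochromatic] = 2·(1/2)^21 = 2^{1 − 21} = 1/1048576.
By linearity of expectation: E[X] = C(14, 7) · 2^{1 − 21} = 3432 · 1/1048576 = 429/131072.
Numerically: E[X] ≈ 0.003.

E[X] = C(14,7)·2^(1−C(7,2)) = 429/131072 ≈ 0.003.


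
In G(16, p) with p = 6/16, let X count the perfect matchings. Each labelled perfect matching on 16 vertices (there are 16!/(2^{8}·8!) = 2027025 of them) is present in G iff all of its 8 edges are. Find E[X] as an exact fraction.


K_16 has 16!/(2^{8}·8!) = 2027025 labelled perfect matchings.
For each such perfect matching H, let X_H = 1 if all 8 edges of H are present in G. Then P[X_H = 1] = p^{8} = (3/8)^{8} = 6561/16777216.
Summing the indicators: E[X] = Σ_H E[X_H] = 2027025 · p^{8} = 2027025 · 6561/16777216 = 13299311025/16777216.
Numerically: E[X] ≈ 793.

E[X] = 2027025 · (3/8)^{8} = 13299311025/16777216 ≈ 793.


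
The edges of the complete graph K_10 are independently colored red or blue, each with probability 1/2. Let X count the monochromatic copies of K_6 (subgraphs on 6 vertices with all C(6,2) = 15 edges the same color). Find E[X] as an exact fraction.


Let X = Σ_S X_S over the C(10, 6) = 210 subsets S of size 6, where X_S = 1 if the K_6 on S is monochromatic.
For a fixed S, the K_6 on S has C(6, 2) = 15 edges. P[all 15 edges red] = (1/2)^15, and likewise for blue, so P[monochromatic] = 2·(1/2)^15 = 2^{1 − 15} = 1/16384.
Summing: E[X] = C(10, 6) · 2^{1 − 15} = 210 · 1/16384 = 105/8192.
Numerically: E[X] ≈ 0.012817.

E[X] = C(10,6)·2^(1−C(6,2)) = 105/8192 ≈ 0.012817.


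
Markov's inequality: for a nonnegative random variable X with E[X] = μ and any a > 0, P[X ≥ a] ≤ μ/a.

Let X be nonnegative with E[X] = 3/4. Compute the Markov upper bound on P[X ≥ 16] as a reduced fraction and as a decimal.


μ = E[X] = 3/4, a = 16.
Markov: P[X ≥ 16] ≤ μ/a = (3/4)/16 = 3/64.
Numerically: ≈ 0.047.
(Since a = 16 > μ = 0.750, the bound 3/64 is < 1 and informative.)

P[X ≥ 16] ≤ 3/64 ≈ 0.047.


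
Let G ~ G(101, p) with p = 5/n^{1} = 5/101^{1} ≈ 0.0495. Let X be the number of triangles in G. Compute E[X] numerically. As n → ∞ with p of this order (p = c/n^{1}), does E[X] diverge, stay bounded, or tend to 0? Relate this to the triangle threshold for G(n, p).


Number of potential triangles: C(101, 3) = 166650.
Each occurs with probability p³ ≈ (0.0495)³ ≈ 1.213238e-04.
By linearity: E[X] = C(101, 3)·p³ ≈ 166650 · 1.213238e-04 ≈ 20.2186.
Here α = 1, so p = 5/n is exactly at the triangle threshold p ~ 1/n. Asymptotically E[X] → c³/6 = 5³/6 = 125/6 ≈ 20.8333, a bounded constant. In this regime the triangle count is asymptotically Poisson(c³/6).

E[X] ≈ 20.2186; in regime p = Θ(1/n^{1}) E[X] stays bounded (at the triangle threshold p ~ 1/n).


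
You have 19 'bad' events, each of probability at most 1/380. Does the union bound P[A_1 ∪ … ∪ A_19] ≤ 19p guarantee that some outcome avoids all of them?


Union bound: P[∪_{i=1}^{19} A_i] ≤ Σ_i P[A_i] ≤ 19·p = 19·(1/380) = 1/20.
Numerically: 1/20 ≈ 0.0500.
Is 1/20 < 1? YES.
Since P[∪ A_i] ≤ 1/20 < 1, the complement has P[∩ A_i^c] ≥ 1 − 1/20 = 19/20 > 0, so some outcome avoids every A_i.

19·p = 1/20 ≈ 0.0500; existence CERTIFIED by the union bound.


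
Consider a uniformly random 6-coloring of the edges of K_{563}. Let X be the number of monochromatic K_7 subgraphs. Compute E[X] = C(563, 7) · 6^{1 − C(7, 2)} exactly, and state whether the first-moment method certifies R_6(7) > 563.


E[X] = C(563, 7) · 6^{1 − 21} = 3426622515769596 · 6^{−20} = 3426622515769596/3656158440062976.
As a reduced fraction: E[X] = 285551876314133/304679870005248 ≈ 0.937.
Is E[X] < 1? YES.
Since E[X] < 1, there exists a 6-coloring of K_{563} with no monochromatic K_7; hence R_6(7) > 563.

E[X] = 285551876314133/304679870005248 ≈ 0.937; E[X] < 1, so R_6(7) > 563.


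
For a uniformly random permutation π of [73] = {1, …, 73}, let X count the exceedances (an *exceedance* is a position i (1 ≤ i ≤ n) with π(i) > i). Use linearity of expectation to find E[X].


Write X = Σ_{i=1}^{73} X_i, where X_i = 1_{π(i) > i}.
For each fixed i, π(i) is uniform over {1, …, 73} (marginal of a uniform permutation), so P[π(i) > i] = (n − i)/n. Summing: Σ_{i=1}^{73} (n − i)/n = (0 + 1 + … + 72)/73 = 73(73 − 1)/(2·73) = (73 − 1)/2.
Hence E[X] = Σ_{i=1}^{73} (73 − i)/73 = 36 ≈ 36.00000.

E[X] = 36 = 36.00000.


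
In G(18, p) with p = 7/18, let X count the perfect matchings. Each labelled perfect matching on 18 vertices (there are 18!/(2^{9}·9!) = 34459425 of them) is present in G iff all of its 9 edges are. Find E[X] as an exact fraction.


K_18 has 18!/(2^{9}·9!) = 34459425 labelled perfect matchings.
For each such perfect matching H, let X_H = 1 if all 9 edges of H are present in G. Then P[X_H = 1] = p^{9} = (7/18)^{9} = 40353607/198359290368.
By linearity of expectation: E[X] = Σ_H E[X_H] = 34459425 · p^{9} = 34459425 · 40353607/198359290368 = 17167433257975/2448880128.
Numerically: E[X] ≈ 7.01e+03.

E[X] = 34459425 · (7/18)^{9} = 17167433257975/2448880128 ≈ 7.01e+03.


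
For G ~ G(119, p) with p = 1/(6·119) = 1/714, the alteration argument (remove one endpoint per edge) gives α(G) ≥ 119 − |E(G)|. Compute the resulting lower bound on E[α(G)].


E[|E(G)|] = C(119, 2)·p = 7021 · (1/714) = 59/6.
E[α(G)] ≥ n − E[|E(G)|] = 119 − 59/6 = 655/6.
Numerically: ≈ 109.167.
(This is only a lower bound; the true E[α(G)] may be larger.)

E[α(G)] ≥ 655/6 ≈ 109.167.


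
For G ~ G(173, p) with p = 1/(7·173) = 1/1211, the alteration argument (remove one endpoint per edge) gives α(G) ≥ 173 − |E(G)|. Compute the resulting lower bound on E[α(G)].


E[|E(G)|] = C(173, 2)·p = 14878 · (1/1211) = 86/7.
E[α(G)] ≥ n − E[|E(G)|] = 173 − 86/7 = 1125/7.
Numerically: ≈ 160.71429.
(This is only a lower bound; the true E[α(G)] may be larger.)

E[α(G)] ≥ 1125/7 ≈ 160.71429.


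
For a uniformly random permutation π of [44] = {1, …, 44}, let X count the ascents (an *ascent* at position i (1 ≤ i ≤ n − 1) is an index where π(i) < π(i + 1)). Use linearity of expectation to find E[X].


Write X = Σ X_I over i = 1, …, 43, with X_I the indicator of one ascent.
There are 43 indicators.
For each fixed i, the pair (π(i), π(i+1)) is a uniformly random ordered pair of distinct values from {1, …, 44}; by symmetry P[π(i) < π(i+1)] = 1/2.
By linearity: E[X] = 43 · (1/2) = (44 − 1) · (1/2) = 43/2 ≈ 21.500.

E[X] = 43/2 = 21.500.


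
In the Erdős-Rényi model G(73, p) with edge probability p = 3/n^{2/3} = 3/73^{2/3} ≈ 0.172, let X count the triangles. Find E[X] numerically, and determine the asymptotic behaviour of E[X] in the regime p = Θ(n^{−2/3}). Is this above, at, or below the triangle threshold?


Number of potential triangles: C(73, 3) = 62196.
Each occurs with probability p³ ≈ (0.172)³ ≈ 5.06662e-03.
By linearity: E[X] = C(73, 3)·p³ ≈ 62196 · 5.06662e-03 ≈ 315.123.
Since α = 2/3 < 1, p = c/n^{2/3} ≫ 1/n is above the triangle threshold p ~ 1/n. Asymptotically E[X] ~ (c³/6)·n^{3(1−α)} = (3³/6)·n^{1} → ∞; triangles are abundant w.h.p.

E[X] ≈ 315.123; in regime p = Θ(1/n^{2/3}) E[X] diverges (above the triangle threshold p ~ 1/n).


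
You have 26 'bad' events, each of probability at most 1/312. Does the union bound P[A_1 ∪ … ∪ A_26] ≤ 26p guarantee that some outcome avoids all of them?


Union bound: P[∪_{i=1}^{26} A_i] ≤ Σ_i P[A_i] ≤ 26·p = 26·(1/312) = 1/12.
Numerically: 1/12 ≈ 0.083333.
Is 1/12 < 1? YES.
Since P[∪ A_i] ≤ 1/12 < 1, the complement has P[∩ A_i^c] ≥ 1 − 1/12 = 11/12 > 0, so some outcome avoids every A_i.

26·p = 1/12 ≈ 0.083333; existence CERTIFIED by the union bound.


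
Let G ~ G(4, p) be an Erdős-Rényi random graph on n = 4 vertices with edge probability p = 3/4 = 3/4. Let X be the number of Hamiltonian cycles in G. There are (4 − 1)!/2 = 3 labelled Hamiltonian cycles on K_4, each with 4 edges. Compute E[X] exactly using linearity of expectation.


K_4 has (4 − 1)!/2 = 3 labelled Hamiltonian cycles.
For each such Hamiltonian cycle H, let X_H = 1 if all 4 edges of H are present in G. Then P[X_H = 1] = p^{4} = (3/4)^{4} = 81/256.
By linearity of expectation: E[X] = Σ_H E[X_H] = 3 · p^{4} = 3 · 81/256 = 243/256.
Numerically: E[X] ≈ 0.949.

E[X] = 3 · (3/4)^{4} = 243/256 ≈ 0.949.


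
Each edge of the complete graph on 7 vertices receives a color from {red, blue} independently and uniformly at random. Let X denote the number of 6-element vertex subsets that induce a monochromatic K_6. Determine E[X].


Let X = Σ_S X_S over the C(7, 6) = 7 subsets S of size 6, where X_S = 1 if the K_6 on S is monochromatic.
For a fixed S, the K_6 on S has C(6, 2) = 15 edges. P[all 15 edges red] = (1/2)^15, and likewise for blue, so P[monochromatic] = 2·(1/2)^15 = 2^{1 − 15} = 1/16384.
By linearity: E[X] = C(7, 6) · 2^{1 − 15} = 7 · 1/16384 = 7/16384.
Numerically: E[X] ≈ 0.000.

E[X] = C(7,6)·2^(1−C(6,2)) = 7/16384 ≈ 0.000.


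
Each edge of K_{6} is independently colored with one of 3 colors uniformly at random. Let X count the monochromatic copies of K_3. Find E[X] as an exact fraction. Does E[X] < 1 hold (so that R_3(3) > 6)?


E[X] = C(6, 3) · 3^{1 − 3} = 20 · 3^{−2} = 20/9.
As a reduced fraction: E[X] = 20/9 ≈ 2.2222222.
Is E[X] < 1? NO.
Since E[X] ≥ 1, the first-moment bound is inconclusive at n = 6; it does NOT by itself certify R_3(3) > 6.

E[X] = 20/9 ≈ 2.2222222; E[X] ≥ 1; first-moment method inconclusive here.


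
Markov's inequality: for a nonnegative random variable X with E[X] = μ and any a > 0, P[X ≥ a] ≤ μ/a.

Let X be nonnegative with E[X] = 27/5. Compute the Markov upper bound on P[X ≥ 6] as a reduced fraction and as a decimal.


μ = E[X] = 27/5, a = 6.
Markov: P[X ≥ 6] ≤ μ/a = (27/5)/6 = 9/10.
Numerically: ≈ 0.90000.
(Since a = 6 > μ = 5.40000, the bound 9/10 is < 1 and informative.)

P[X ≥ 6] ≤ 9/10 ≈ 0.90000.


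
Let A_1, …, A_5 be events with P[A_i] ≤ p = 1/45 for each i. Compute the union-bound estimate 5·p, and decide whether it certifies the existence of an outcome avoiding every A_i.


Union bound: P[∪_{i=1}^{5} A_i] ≤ Σ_i P[A_i] ≤ 5·p = 5·(1/45) = 1/9.
Numerically: 1/9 ≈ 0.1111.
Is 1/9 < 1? YES.
Since P[∪ A_i] ≤ 1/9 < 1, the complement has P[∩ A_i^c] ≥ 1 − 1/9 = 8/9 > 0, so some outcome avoids every A_i.

5·p = 1/9 ≈ 0.1111; existence CERTIFIED by the union bound.


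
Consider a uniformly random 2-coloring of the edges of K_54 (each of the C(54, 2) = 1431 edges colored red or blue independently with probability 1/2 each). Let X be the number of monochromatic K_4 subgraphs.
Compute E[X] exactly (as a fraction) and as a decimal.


Let X = Σ_S X_S over the C(54, 4) = 316251 subsets S of size 4, where X_S = 1 if the K_4 on S is monochromatic.
For a fixed S, the K_4 on S has C(4, 2) = 6 edges. P[all 6 edges red] = (1/2)^6, and likewise for blue, so P[monochromatic] = 2·(1/2)^6 = 2^{1 − 6} = 1/32.
Summing: E[X] = C(54, 4) · 2^{1 − 6} = 316251 · 1/32 = 316251/32.
Numerically: E[X] ≈ 9882.8438.

E[X] = C(54,4)·2^(1−C(4,2)) = 316251/32 ≈ 9882.8438.


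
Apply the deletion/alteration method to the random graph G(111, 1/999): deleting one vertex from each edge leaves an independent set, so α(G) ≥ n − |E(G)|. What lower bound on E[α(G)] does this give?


E[|E(G)|] = C(111, 2)·p = 6105 · (1/999) = 55/9.
E[α(G)] ≥ n − E[|E(G)|] = 111 − 55/9 = 944/9.
Numerically: ≈ 104.888889.
(This is only a lower bound; the true E[α(G)] may be larger.)

E[α(G)] ≥ 944/9 ≈ 104.888889.


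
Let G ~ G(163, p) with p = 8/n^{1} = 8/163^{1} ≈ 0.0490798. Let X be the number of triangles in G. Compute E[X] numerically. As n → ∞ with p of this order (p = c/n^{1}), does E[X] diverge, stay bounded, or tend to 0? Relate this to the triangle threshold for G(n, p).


Number of potential triangles: C(163, 3) = 708561.
Each occurs with probability p³ ≈ (0.0490798)³ ≈ 1.18224408e-04.
By linearity: E[X] = C(163, 3)·p³ ≈ 708561 · 1.18224408e-04 ≈ 83.769205.
Here α = 1, so p = 8/n is exactly at the triangle threshold p ~ 1/n. Asymptotically E[X] → c³/6 = 8³/6 = 256/3 ≈ 85.333333, a bounded constant. In this regime the triangle count is asymptotically Poisson(c³/6).

E[X] ≈ 83.769205; in regime p = Θ(1/n^{1}) E[X] stays bounded (at the triangle threshold p ~ 1/n).


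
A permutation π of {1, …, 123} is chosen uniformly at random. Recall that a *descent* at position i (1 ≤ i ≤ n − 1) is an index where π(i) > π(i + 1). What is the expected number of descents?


Write X = Σ X_I over i = 1, …, 122, with X_I the indicator of one descent.
There are 122 indicators.
For each fixed i, the pair (π(i), π(i+1)) is a uniformly random ordered pair of distinct values from {1, …, 123}; by symmetry P[π(i) > π(i+1)] = 1/2.
By linearity: E[X] = 122 · (1/2) = (123 − 1) · (1/2) = 61 ≈ 61.00000.

E[X] = 61 = 61.00000.


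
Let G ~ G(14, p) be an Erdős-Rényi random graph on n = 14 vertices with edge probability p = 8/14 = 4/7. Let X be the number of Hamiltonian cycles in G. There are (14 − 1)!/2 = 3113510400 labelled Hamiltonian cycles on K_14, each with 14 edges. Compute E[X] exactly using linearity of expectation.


K_14 has (14 − 1)!/2 = 3113510400 labelled Hamiltonian cycles.
For each such Hamiltonian cycle H, let X_H = 1 if all 14 edges of H are present in G. Then P[X_H = 1] = p^{14} = (4/7)^{14} = 268435456/678223072849.
Summing the indicators: E[X] = Σ_H E[X_H] = 3113510400 · p^{14} = 3113510400 · 268435456/678223072849 = 119396654854963200/96889010407.
Numerically: E[X] ≈ 1.23e+06.

E[X] = 3113510400 · (4/7)^{14} = 119396654854963200/96889010407 ≈ 1.23e+06.


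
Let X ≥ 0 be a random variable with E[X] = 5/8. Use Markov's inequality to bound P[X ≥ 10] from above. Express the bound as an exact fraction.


μ = E[X] = 5/8, a = 10.
Markov: P[X ≥ 10] ≤ μ/a = (5/8)/10 = 1/16.
Numerically: ≈ 0.0625.
(Since a = 10 > μ = 0.6250, the bound 1/16 is < 1 and informative.)

P[X ≥ 10] ≤ 1/16 ≈ 0.0625.


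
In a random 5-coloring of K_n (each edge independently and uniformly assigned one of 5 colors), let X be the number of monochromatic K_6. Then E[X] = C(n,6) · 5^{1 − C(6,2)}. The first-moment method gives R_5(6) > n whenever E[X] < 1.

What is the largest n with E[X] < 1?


We need C(n, 6) · 5^{1 − 15} < 1, i.e. C(n, 6) < 5^{15 − 1} = 6103515625.
Check values of n near the boundary:
  n = 126: C(126, 6) = 4925156775; 4925156775 < 6103515625? YES
  n = 127: C(127, 6) = 5169379425; 5169379425 < 6103515625? YES
  n = 128: C(128, 6) = 5423611200; 5423611200 < 6103515625? YES
  n = 129: C(129, 6) = 5688177600; 5688177600 < 6103515625? YES
  n = 130: C(130, 6) = 5963412000; 5963412000 < 6103515625? YES
  n = 131: C(131, 6) = 6249655776; 6249655776 < 6103515625? NO
The largest n with C(n, 6) < 6103515625 is n = 130 (where E[X] = 47707296/48828125 ≈ 0.977). Hence R_5(6) > 130, i.e. R_5(6) ≥ 131.

Largest n = 130; hence R_5(6) > 130.


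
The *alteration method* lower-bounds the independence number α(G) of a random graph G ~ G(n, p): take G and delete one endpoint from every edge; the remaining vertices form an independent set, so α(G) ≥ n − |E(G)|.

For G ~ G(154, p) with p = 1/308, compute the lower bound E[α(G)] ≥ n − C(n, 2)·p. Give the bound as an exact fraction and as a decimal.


E[|E(G)|] = C(154, 2)·p = 11781 · (1/308) = 153/4.
E[α(G)] ≥ n − E[|E(G)|] = 154 − 153/4 = 463/4.
Numerically: ≈ 115.750000.
(This is only a lower bound; the true E[α(G)] may be larger.)

E[α(G)] ≥ 463/4 ≈ 115.750000.


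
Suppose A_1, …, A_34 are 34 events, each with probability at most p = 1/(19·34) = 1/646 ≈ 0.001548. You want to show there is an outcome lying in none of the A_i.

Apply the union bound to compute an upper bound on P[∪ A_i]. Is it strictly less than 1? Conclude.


Union bound: P[∪_{i=1}^{34} A_i] ≤ Σ_i P[A_i] ≤ 34·p = 34·(1/646) = 1/19.
Numerically: 1/19 ≈ 0.052632.
Is 1/19 < 1? YES.
Since P[∪ A_i] ≤ 1/19 < 1, the complement has P[∩ A_i^c] ≥ 1 − 1/19 = 18/19 > 0, so some outcome avoids every A_i.

34·p = 1/19 ≈ 0.052632; existence CERTIFIED by the union bound.


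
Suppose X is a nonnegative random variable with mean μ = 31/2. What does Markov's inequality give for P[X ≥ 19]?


μ = E[X] = 31/2, a = 19.
Markov: P[X ≥ 19] ≤ μ/a = (31/2)/19 = 31/38.
Numerically: ≈ 0.816.
(Since a = 19 > μ = 15.500, the bound 31/38 is < 1 and informative.)

P[X ≥ 19] ≤ 31/38 ≈ 0.816.


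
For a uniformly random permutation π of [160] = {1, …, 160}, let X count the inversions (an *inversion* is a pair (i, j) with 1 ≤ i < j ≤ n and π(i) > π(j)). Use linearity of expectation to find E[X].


Write X = Σ X_I over the C(160, 2) = 12720 pairs i < j, with X_I the indicator of one inversion.
There are 12720 indicators.
For each fixed pair i < j, the values π(i) and π(j) are two distinct elements of {1, …, 160} in uniformly random order; by symmetry P[π(i) > π(j)] = 1/2.
By linearity: E[X] = 12720 · (1/2) = C(160, 2) · (1/2) = 12720/2 = 6360 ≈ 6360.000000.

E[X] = 6360 = 6360.000000.


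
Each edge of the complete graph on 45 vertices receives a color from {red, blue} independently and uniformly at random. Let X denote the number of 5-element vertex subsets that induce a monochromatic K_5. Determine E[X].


Let X = Σ_S X_S over the C(45, 5) = 1221759 subsets S of size 5, where X_S = 1 if the K_5 on S is monochromatic.
For a fixed S, the K_5 on S has C(5, 2) = 10 edges. P[all 10 edges red] = (1/2)^10, and likewise for blue, so P[monochromatic] = 2·(1/2)^10 = 2^{1 − 10} = 1/512.
By linearity of expectation: E[X] = C(45, 5) · 2^{1 − 10} = 1221759 · 1/512 = 1221759/512.
Numerically: E[X] ≈ 2386.24805.

E[X] = C(45,5)·2^(1−C(5,2)) = 1221759/512 ≈ 2386.24805.


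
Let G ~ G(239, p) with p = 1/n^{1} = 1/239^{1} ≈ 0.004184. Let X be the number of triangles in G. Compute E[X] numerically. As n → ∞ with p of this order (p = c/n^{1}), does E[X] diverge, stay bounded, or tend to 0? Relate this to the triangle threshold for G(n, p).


Number of potential triangles: C(239, 3) = 2246839.
Each occurs with probability p³ ≈ (0.004184)³ ≈ 7.324978e-08.
By linearity: E[X] = C(239, 3)·p³ ≈ 2246839 · 7.324978e-08 ≈ 0.1646.
Here α = 1, so p = 1/n is exactly at the triangle threshold p ~ 1/n. Asymptotically E[X] → c³/6 = 1³/6 = 1/6 ≈ 0.1667, a bounded constant. In this regime the triangle count is asymptotically Poisson(c³/6).

E[X] ≈ 0.1646; in regime p = Θ(1/n^{1}) E[X] stays bounded (at the triangle threshold p ~ 1/n).


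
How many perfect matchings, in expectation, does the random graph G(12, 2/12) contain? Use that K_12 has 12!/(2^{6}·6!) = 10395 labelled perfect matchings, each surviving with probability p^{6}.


K_12 has 12!/(2^{6}·6!) = 10395 labelled perfect matchings.
For each such perfect matching H, let X_H = 1 if all 6 edges of H are present in G. Then P[X_H = 1] = p^{6} = (1/6)^{6} = 1/46656.
Summing the indicators: E[X] = Σ_H E[X_H] = 10395 · p^{6} = 10395 · 1/46656 = 385/1728.
Numerically: E[X] ≈ 0.222801.

E[X] = 10395 · (1/6)^{6} = 385/1728 ≈ 0.222801.


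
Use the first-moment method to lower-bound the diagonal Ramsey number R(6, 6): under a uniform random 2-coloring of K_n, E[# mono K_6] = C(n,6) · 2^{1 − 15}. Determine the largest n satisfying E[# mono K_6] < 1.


We need C(n, 6) · 2^{1 − 15} < 1, i.e. C(n, 6) < 2^{15 − 1} = 16384.
Check values of n near the boundary:
  n = 12: C(12, 6) = 924; 924 < 16384? YES
  n = 13: C(13, 6) = 1716; 1716 < 16384? YES
  n = 14: C(14, 6) = 3003; 3003 < 16384? YES
  n = 15: C(15, 6) = 5005; 5005 < 16384? YES
  n = 16: C(16, 6) = 8008; 8008 < 16384? YES
  n = 17: C(17, 6) = 12376; 12376 < 16384? YES
  n = 18: C(18, 6) = 18564; 18564 < 16384? NO
  n = 19: C(19, 6) = 27132; 27132 < 16384? NO
The largest n with C(n, 6) < 16384 is n = 17 (where E[X] = 1547/2048 ≈ 0.7553711). Hence R(6, 6) > 17, i.e. R(6, 6) ≥ 18.

Largest n = 17; hence R(6, 6) > 17.


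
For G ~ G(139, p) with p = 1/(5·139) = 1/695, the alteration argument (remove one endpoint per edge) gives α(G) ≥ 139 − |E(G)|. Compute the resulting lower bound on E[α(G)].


E[|E(G)|] = C(139, 2)·p = 9591 · (1/695) = 69/5.
E[α(G)] ≥ n − E[|E(G)|] = 139 − 69/5 = 626/5.
Numerically: ≈ 125.20000.
(This is only a lower bound; the true E[α(G)] may be larger.)

E[α(G)] ≥ 626/5 ≈ 125.20000.


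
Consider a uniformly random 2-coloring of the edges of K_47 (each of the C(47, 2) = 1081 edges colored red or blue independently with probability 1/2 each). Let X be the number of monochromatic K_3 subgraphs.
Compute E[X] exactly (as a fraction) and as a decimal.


Let X = Σ_S X_S over the C(47, 3) = 16215 subsets S of size 3, where X_S = 1 if the K_3 on S is monochromatic.
For a fixed S, the K_3 on S has C(3, 2) = 3 edges. P[all 3 edges red] = (1/2)^3, and likewise for blue, so P[monochromatic] = 2·(1/2)^3 = 2^{1 − 3} = 1/4.
By linearity: E[X] = C(47, 3) · 2^{1 − 3} = 16215 · 1/4 = 16215/4.
Numerically: E[X] ≈ 4053.750000.

E[X] = C(47,3)·2^(1−C(3,2)) = 16215/4 ≈ 4053.750000.


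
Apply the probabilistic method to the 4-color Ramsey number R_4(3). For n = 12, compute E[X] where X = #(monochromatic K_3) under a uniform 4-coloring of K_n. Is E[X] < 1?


E[X] = C(12, 3) · 4^{1 − 3} = 220 · 4^{−2} = 220/16.
As a reduced fraction: E[X] = 55/4 ≈ 13.7500000.
Is E[X] < 1? NO.
Since E[X] ≥ 1, the first-moment bound is inconclusive at n = 12; it does NOT by itself certify R_4(3) > 12.

E[X] = 55/4 ≈ 13.7500000; E[X] ≥ 1; first-moment method inconclusive here.


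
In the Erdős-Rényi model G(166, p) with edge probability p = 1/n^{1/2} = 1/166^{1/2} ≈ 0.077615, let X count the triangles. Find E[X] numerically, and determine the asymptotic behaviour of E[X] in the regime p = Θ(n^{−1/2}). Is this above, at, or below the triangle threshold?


Number of potential triangles: C(166, 3) = 748660.
Each occurs with probability p³ ≈ (0.077615)³ ≈ 4.6756056e-04.
By linearity: E[X] = C(166, 3)·p³ ≈ 748660 · 4.6756056e-04 ≈ 350.04389.
Since α = 1/2 < 1, p = c/n^{1/2} ≫ 1/n is above the triangle threshold p ~ 1/n. Asymptotically E[X] ~ (c³/6)·n^{3(1−α)} = (1³/6)·n^{1.5} → ∞; triangles are abundant w.h.p.

E[X] ≈ 350.04389; in regime p = Θ(1/n^{1/2}) E[X] diverges (above the triangle threshold p ~ 1/n).


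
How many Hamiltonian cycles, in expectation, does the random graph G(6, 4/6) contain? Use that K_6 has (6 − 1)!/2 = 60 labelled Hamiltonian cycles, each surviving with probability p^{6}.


K_6 has (6 − 1)!/2 = 60 labelled Hamiltonian cycles.
For each such Hamiltonian cycle H, let X_H = 1 if all 6 edges of H are present in G. Then P[X_H = 1] = p^{6} = (2/3)^{6} = 64/729.
Summing the indicators: E[X] = Σ_H E[X_H] = 60 · p^{6} = 60 · 64/729 = 1280/243.
Numerically: E[X] ≈ 5.2675.

E[X] = 60 · (2/3)^{6} = 1280/243 ≈ 5.2675.


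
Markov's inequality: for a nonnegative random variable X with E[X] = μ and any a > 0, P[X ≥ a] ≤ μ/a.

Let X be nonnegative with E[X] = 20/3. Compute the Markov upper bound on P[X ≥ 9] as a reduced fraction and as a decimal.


μ = E[X] = 20/3, a = 9.
Markov: P[X ≥ 9] ≤ μ/a = (20/3)/9 = 20/27.
Numerically: ≈ 0.74074.
(Since a = 9 > μ = 6.66667, the bound 20/27 is < 1 and informative.)

P[X ≥ 9] ≤ 20/27 ≈ 0.74074.


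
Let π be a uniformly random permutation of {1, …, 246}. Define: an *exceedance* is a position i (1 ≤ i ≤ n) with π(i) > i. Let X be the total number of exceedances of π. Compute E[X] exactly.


Write X = Σ_{i=1}^{246} X_i, where X_i = 1_{π(i) > i}.
For each fixed i, π(i) is uniform over {1, …, 246} (marginal of a uniform permutation), so P[π(i) > i] = (n − i)/n. Summing: Σ_{i=1}^{246} (n − i)/n = (0 + 1 + … + 245)/246 = 246(246 − 1)/(2·246) = (246 − 1)/2.
Hence E[X] = Σ_{i=1}^{246} (246 − i)/246 = 245/2 ≈ 122.500.

E[X] = 245/2 = 122.500.
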